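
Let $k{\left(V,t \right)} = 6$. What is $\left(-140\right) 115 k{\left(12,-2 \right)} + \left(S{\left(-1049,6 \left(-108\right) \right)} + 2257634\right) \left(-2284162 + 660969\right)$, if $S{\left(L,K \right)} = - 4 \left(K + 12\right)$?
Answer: $-3668705204954$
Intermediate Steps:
$S{\left(L,K \right)} = -48 - 4 K$ ($S{\left(L,K \right)} = - 4 \left(12 + K\right) = -48 - 4 K$)
$\left(-140\right) 115 k{\left(12,-2 \right)} + \left(S{\left(-1049,6 \left(-108\right) \right)} + 2257634\right) \left(-2284162 + 660969\right) = \left(-140\right) 115 \cdot 6 + \left(\left(-48 - 4 \cdot 6 \left(-108\right)\right) + 2257634\right) \left(-2284162 + 660969\right) = \left(-16100\right) 6 + \left(\left(-48 - -2592\right) + 2257634\right) \left(-1623193\right) = -96600 + \left(\left(-48 + 2592\right) + 2257634\right) \left(-1623193\right) = -96600 + \left(2544 + 2257634\right) \left(-1623193\right) = -96600 + 2260178 \left(-1623193\right) = -96600 - 3668705108354 = -3668705204954$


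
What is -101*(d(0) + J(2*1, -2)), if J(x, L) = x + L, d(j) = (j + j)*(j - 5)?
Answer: 0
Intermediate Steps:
d(j) = 2*j*(-5 + j) (d(j) = (2*j)*(-5 + j) = 2*j*(-5 + j))
J(x, L) = L + x
-101*(d(0) + J(2*1, -2)) = -101*(2*0*(-5 + 0) + (-2 + 2*1)) = -101*(2*0*(-5) + (-2 + 2)) = -101*(0 + 0) = -101*0 = 0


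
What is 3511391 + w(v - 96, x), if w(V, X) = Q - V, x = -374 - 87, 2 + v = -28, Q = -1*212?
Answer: 3511305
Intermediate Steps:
Q = -212
v = -30 (v = -2 - 28 = -30)
x = -461
w(V, X) = -212 - V
3511391 + w(v - 96, x) = 3511391 + (-212 - (-30 - 96)) = 3511391 + (-212 - 1*(-126)) = 3511391 + (-212 + 126) = 3511391 - 86 = 3511305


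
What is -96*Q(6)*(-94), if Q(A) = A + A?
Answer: 108288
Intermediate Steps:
Q(A) = 2*A
-96*Q(6)*(-94) = -192*6*(-94) = -96*12*(-94) = -1152*(-94) = 108288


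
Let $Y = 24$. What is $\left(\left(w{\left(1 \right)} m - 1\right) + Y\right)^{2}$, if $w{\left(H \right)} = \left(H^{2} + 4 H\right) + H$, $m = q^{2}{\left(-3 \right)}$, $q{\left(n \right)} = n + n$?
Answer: $57121$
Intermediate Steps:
$q{\left(n \right)} = 2 n$
$m = 36$ ($m = \left(2 \left(-3\right)\right)^{2} = \left(-6\right)^{2} = 36$)
$w{\left(H \right)} = H^{2} + 5 H$
$\left(\left(w{\left(1 \right)} m - 1\right) + Y\right)^{2} = \left(\left(1 \left(5 + 1\right) 36 - 1\right) + 24\right)^{2} = \left(\left(1 \cdot 6 \cdot 36 - 1\right) + 24\right)^{2} = \left(\left(6 \cdot 36 - 1\right) + 24\right)^{2} = \left(\left(216 - 1\right) + 24\right)^{2} = \left(215 + 24\right)^{2} = 239^{2} = 57121$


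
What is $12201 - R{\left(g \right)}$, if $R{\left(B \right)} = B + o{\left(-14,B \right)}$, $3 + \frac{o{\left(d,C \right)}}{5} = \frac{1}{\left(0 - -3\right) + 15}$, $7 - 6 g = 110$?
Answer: $\frac{110096}{9} \approx 12233.0$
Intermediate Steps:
$g = - \frac{103}{6}$ ($g = \frac{7}{6} - \frac{55}{3} = - \frac{103}{6} \approx -17.167$)
$o{\left(d,C \right)} = - \frac{265}{18}$ ($o{\left(d,C \right)} = -15 + \frac{5}{\left(0 - -3\right) + 15} = -15 + \frac{5}{\left(0 + 3\right) + 15} = -15 + \frac{5}{3 + 15} = -15 + \frac{5}{18} = - \frac{265}{18}$)
$R{\left(B \right)} = - \frac{265}{18} + B$ ($R{\left(B \right)} = B - \frac{265}{18} = - \frac{265}{18} + B$)
$12201 - R{\left(g \right)} = 12201 - \left(- \frac{265}{18} - \frac{103}{6}\right) = 12201 - - \frac{287}{9} = 12201 + \frac{287}{9} = \frac{110096}{9}$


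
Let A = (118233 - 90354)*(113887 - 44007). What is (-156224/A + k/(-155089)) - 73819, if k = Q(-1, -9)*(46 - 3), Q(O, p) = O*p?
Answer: -2787977533226465062/37767748627785 ≈ -73819.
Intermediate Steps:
A = 1948184520 (A = 27879*69880 = 1948184520)
k = 387 (k = (-1*(-9))*(46 - 3) = 9*43 = 387)
(-156224/A + k/(-155089)) - 73819 = (-156224/1948184520 + 387/(-155089)) - 73819 = (-156224*1/1948184520 + 387*(-1/155089)) - 73819 = (-19528/243523065 - 387/155089) - 73819 = -97272004147/37767748627785 - 73819 = -2787977533226465062/37767748627785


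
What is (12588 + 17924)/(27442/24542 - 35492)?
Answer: -374412752/435508611 ≈ -0.85971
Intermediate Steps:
(12588 + 17924)/(27442/24542 - 35492) = 30512/(27442*(1/24542) - 35492) = 30512/(13721/12271 - 35492) = 30512/(-435508611/12271) = 30512*(-12271/435508611) = -374412752/435508611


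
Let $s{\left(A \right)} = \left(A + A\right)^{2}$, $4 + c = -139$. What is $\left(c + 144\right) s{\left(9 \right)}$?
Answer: $324$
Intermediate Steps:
$c = -143$ ($c = -4 - 139 = -143$)
$s{\left(A \right)} = 4 A^{2}$ ($s{\left(A \right)} = \left(2 A\right)^{2} = 4 A^{2}$)
$\left(c + 144\right) s{\left(9 \right)} = \left(-143 + 144\right) 4 \cdot 9^{2} = 1 \cdot 4 \cdot 81 = 1 \cdot 324 = 324$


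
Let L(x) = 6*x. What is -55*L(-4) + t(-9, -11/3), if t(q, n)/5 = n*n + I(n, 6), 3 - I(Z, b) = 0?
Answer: 12620/9 ≈ 1402.2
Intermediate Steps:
I(Z, b) = 3 (I(Z, b) = 3 - 1*0 = 3 + 0 = 3)
t(q, n) = 15 + 5*n² (t(q, n) = 5*(n*n + 3) = 5*(n² + 3) = 5*(3 + n²) = 15 + 5*n²)
-55*L(-4) + t(-9, -11/3) = -330*(-4) + (15 + 5*(-11/3)²) = -55*(-24) + (15 + 5*(-11*⅓)²) = 1320 + (15 + 5*(-11/3)²) = 1320 + (15 + 5*(121/9)) = 1320 + (15 + 605/9) = 1320 + 740/9 = 12620/9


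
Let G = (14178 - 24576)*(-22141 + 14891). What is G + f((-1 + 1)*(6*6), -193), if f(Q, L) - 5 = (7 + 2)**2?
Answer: 75385586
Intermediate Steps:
f(Q, L) = 86 (f(Q, L) = 5 + (7 + 2)**2 = 5 + 9**2 = 5 + 81 = 86)
G = 75385500 (G = -10398*(-7250) = 75385500)
G + f((-1 + 1)*(6*6), -193) = 75385500 + 86 = 75385586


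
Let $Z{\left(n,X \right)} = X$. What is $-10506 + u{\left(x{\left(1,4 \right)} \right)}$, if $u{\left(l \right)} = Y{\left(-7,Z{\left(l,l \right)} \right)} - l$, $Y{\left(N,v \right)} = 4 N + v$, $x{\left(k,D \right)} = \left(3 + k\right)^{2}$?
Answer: $-10534$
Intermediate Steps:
$Y{\left(N,v \right)} = v + 4 N$
$u{\left(l \right)} = -28$ ($u{\left(l \right)} = \left(l + 4 \left(-7\right)\right) - l = \left(l - 28\right) - l = \left(-28 + l\right) - l = -28$)
$-10506 + u{\left(x{\left(1,4 \right)} \right)} = -10506 - 28 = -10534$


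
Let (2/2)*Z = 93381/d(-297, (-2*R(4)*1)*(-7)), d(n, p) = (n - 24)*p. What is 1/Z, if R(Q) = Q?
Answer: -5992/31127 ≈ -0.19250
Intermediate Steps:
d(n, p) = p*(-24 + n) (d(n, p) = (-24 + n)*p = p*(-24 + n))
Z = -31127/5992 (Z = 93381/((((-2*4*1)*(-7))*(-24 - 297))) = 93381/(((-8*1*(-7))*(-321))) = 93381/((-8*(-7)*(-321))) = 93381/((56*(-321))) = 93381/(-17976) = 93381*(-1/17976) = -31127/5992 ≈ -5.1948)
1/Z = 1/(-31127/5992) = -5992/31127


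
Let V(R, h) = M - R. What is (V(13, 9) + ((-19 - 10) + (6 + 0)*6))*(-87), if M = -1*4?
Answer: 870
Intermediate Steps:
M = -4
V(R, h) = -4 - R
(V(13, 9) + ((-19 - 10) + (6 + 0)*6))*(-87) = ((-4 - 1*13) + ((-19 - 10) + (6 + 0)*6))*(-87) = ((-4 - 13) + (-29 + 6*6))*(-87) = (-17 + (-29 + 36))*(-87) = (-17 + 7)*(-87) = -10*(-87) = 870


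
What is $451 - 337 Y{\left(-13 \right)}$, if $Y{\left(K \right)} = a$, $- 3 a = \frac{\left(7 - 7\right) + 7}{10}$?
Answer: $\frac{15889}{30} \approx 529.63$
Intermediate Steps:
$a = - \frac{7}{30}$ ($a = - \frac{\left(\left(7 - 7\right) + 7\right) \frac{1}{10}}{3} = - \frac{\left(0 + 7\right) \frac{1}{10}}{3} = - \frac{7 \cdot \frac{1}{10}}{3} = \left(- \frac{1}{3}\right) \frac{7}{10} = - \frac{7}{30} \approx -0.23333$)
$Y{\left(K \right)} = - \frac{7}{30}$
$451 - 337 Y{\left(-13 \right)} = 451 - - \frac{2359}{30} = 451 + \frac{2359}{30} = \frac{15889}{30}$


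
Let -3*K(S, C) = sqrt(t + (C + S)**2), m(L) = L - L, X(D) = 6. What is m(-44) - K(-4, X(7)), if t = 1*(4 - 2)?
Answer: sqrt(6)/3 ≈ 0.81650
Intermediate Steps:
m(L) = 0
t = 2 (t = 1*2 = 2)
K(S, C) = -sqrt(2 + (C + S)**2)/3
m(-44) - K(-4, X(7)) = 0 - (-1)*sqrt(2 + (6 - 4)**2)/3 = 0 - (-1)*sqrt(2 + 2**2)/3 = 0 - (-1)*sqrt(2 + 4)/3 = 0 - (-1)*sqrt(6)/3 = 0 + sqrt(6)/3 = sqrt(6)/3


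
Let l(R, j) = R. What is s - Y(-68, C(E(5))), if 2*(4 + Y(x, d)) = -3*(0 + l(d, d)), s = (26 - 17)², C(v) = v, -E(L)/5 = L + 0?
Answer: 95/2 ≈ 47.500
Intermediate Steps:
E(L) = -5*L (E(L) = -5*(L + 0) = -5*L)
s = 81 (s = 9² = 81)
Y(x, d) = -4 - 3*d/2 (Y(x, d) = -4 + (-3*(0 + d))/2 = -4 + (-3*d)/2 = -4 - 3*d/2)
s - Y(-68, C(E(5))) = 81 - (-4 - (-15)*5/2) = 81 - (-4 - 3/2*(-25)) = 81 - (-4 + 75/2) = 81 - 1*67/2 = 81 - 67/2 = 95/2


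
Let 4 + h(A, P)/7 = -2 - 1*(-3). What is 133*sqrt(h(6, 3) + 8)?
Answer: 133*I*sqrt(13) ≈ 479.54*I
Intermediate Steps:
h(A, P) = -21 (h(A, P) = -28 + 7*(-2 - 1*(-3)) = -28 + 7*(-2 + 3) = -28 + 7*1 = -28 + 7 = -21)
133*sqrt(h(6, 3) + 8) = 133*sqrt(-21 + 8) = 133*sqrt(-13) = 133*(I*sqrt(13)) = 133*I*sqrt(13)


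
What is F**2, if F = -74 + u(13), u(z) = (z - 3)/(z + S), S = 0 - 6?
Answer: 258064/49 ≈ 5266.6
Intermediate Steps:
S = -6
u(z) = (-3 + z)/(-6 + z) (u(z) = (z - 3)/(z - 6) = (-3 + z)/(-6 + z))
F = -508/7 (F = -74 + (-3 + 13)/(-6 + 13) = -74 + 10/7 = -508/7 ≈ -72.571)
F**2 = (-508/7)**2 = 258064/49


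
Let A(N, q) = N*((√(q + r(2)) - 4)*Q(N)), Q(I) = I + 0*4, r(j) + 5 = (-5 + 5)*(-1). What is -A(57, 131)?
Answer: 12996 - 9747*√14 ≈ -23474.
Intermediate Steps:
r(j) = -5 (r(j) = -5 + (-5 + 5)*(-1) = -5 + 0*(-1) = -5 + 0 = -5)
Q(I) = I (Q(I) = I + 0 = I)
A(N, q) = N²*(-4 + √(-5 + q)) (A(N, q) = N*((√(q - 5) - 4)*N) = N*((√(-5 + q) - 4)*N) = N*((-4 + √(-5 + q))*N) = N*(N*(-4 + √(-5 + q))) = N²*(-4 + √(-5 + q)))
-A(57, 131) = -57²*(-4 + √(-5 + 131)) = -3249*(-4 + √126) = -3249*(-4 + 3*√14) = -(-12996 + 9747*√14) = 12996 - 9747*√14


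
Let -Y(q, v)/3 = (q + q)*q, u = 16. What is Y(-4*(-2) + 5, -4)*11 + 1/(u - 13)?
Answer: -33461/3 ≈ -11154.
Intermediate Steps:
Y(q, v) = -6*q² (Y(q, v) = -3*(q + q)*q = -3*2*q*q = -6*q²)
Y(-4*(-2) + 5, -4)*11 + 1/(u - 13) = -6*(-4*(-2) + 5)²*11 + 1/(16 - 13) = -6*(8 + 5)²*11 + 1/3 = -6*13²*11 + ⅓ = -6*169*11 + ⅓ = -1014*11 + ⅓ = -11154 + ⅓ = -33461/3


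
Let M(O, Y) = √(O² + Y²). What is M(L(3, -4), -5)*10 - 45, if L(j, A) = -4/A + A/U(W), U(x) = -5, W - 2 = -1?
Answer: -45 + 2*√706 ≈ 8.1413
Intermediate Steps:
W = 1 (W = 2 - 1 = 1)
L(j, A) = -4/A - A/5 (L(j, A) = -4/A + A/(-5) = -4/A + A*(-⅕) = -4/A - A/5)
M(L(3, -4), -5)*10 - 45 = √((-4/(-4) - ⅕*(-4))² + (-5)²)*10 - 45 = √((-4*(-¼) + ⅘)² + 25)*10 - 45 = √((1 + ⅘)² + 25)*10 - 45 = √((9/5)² + 25)*10 - 45 = √(81/25 + 25)*10 - 45 = √(706/25)*10 - 45 = (√706/5)*10 - 45 = 2*√706 - 45 = -45 + 2*√706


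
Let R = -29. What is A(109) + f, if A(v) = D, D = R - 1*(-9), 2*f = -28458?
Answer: -14249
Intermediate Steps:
f = -14229 (f = (1/2)*(-28458) = -14229)
D = -20 (D = -29 - 1*(-9) = -29 + 9 = -20)
A(v) = -20
A(109) + f = -20 - 14229 = -14249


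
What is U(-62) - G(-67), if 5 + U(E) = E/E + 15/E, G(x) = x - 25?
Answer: 5441/62 ≈ 87.758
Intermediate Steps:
G(x) = -25 + x
U(E) = -4 + 15/E (U(E) = -5 + (E/E + 15/E) = -5 + (1 + 15/E) = -4 + 15/E)
U(-62) - G(-67) = (-4 + 15/(-62)) - (-25 - 67) = (-4 + 15*(-1/62)) - 1*(-92) = (-4 - 15/62) + 92 = -263/62 + 92 = 5441/62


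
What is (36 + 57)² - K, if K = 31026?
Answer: -22377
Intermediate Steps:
(36 + 57)² - K = (36 + 57)² - 1*31026 = 93² - 31026 = 8649 - 31026 = -22377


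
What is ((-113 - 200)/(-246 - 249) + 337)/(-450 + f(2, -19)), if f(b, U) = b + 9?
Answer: -167128/217305 ≈ -0.76909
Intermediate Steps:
f(b, U) = 9 + b
((-113 - 200)/(-246 - 249) + 337)/(-450 + f(2, -19)) = ((-113 - 200)/(-246 - 249) + 337)/(-450 + (9 + 2)) = (-313/(-495) + 337)/(-450 + 11) = (-313*(-1/495) + 337)/(-439) = (313/495 + 337)*(-1/439) = (167128/495)*(-1/439) = -167128/217305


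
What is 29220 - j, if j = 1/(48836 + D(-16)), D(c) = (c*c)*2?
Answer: 1441948559/49348 ≈ 29220.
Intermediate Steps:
D(c) = 2*c² (D(c) = c²*2 = 2*c²)
j = 1/49348 (j = 1/(48836 + 2*(-16)²) = 1/(48836 + 2*256) = 1/(48836 + 512) = 1/49348 ≈ 2.0264e-5)
29220 - j = 29220 - 1*1/49348 = 29220 - 1/49348 = 1441948559/49348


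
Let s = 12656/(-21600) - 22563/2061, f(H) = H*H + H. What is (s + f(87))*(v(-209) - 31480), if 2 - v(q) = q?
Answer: -24632538431053/103050 ≈ -2.3903e+8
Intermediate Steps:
v(q) = 2 - q
f(H) = H + H² (f(H) = H² + H = H + H²)
s = -3565589/309150 (s = 12656*(-1/21600) - 22563*1/2061 = -791/1350 - 2507/229 = -3565589/309150 ≈ -11.534)
(s + f(87))*(v(-209) - 31480) = (-3565589/309150 + 87*(1 + 87))*((2 - 1*(-209)) - 31480) = (-3565589/309150 + 87*88)*((2 + 209) - 31480) = (-3565589/309150 + 7656)*(211 - 31480) = (2363286811/309150)*(-31269) = -24632538431053/103050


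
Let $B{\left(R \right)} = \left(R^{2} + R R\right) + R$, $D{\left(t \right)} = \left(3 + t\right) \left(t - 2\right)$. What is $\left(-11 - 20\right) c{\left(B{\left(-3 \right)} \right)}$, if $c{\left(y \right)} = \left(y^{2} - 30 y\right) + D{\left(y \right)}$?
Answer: $-279$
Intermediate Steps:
$D{\left(t \right)} = \left(-2 + t\right) \left(3 + t\right)$ ($D{\left(t \right)} = \left(3 + t\right) \left(-2 + t\right) = \left(-2 + t\right) \left(3 + t\right)$)
$B{\left(R \right)} = R + 2 R^{2}$ ($B{\left(R \right)} = \left(R^{2} + R^{2}\right) + R = 2 R^{2} + R = R + 2 R^{2}$)
$c{\left(y \right)} = -6 - 29 y + 2 y^{2}$ ($c{\left(y \right)} = \left(y^{2} - 30 y\right) + \left(-6 + y + y^{2}\right) = -6 - 29 y + 2 y^{2}$)
$\left(-11 - 20\right) c{\left(B{\left(-3 \right)} \right)} = \left(-11 - 20\right) \left(-6 - 29 \left(- 3 \left(1 + 2 \left(-3\right)\right)\right) + 2 \left(- 3 \left(1 + 2 \left(-3\right)\right)\right)^{2}\right) = - 31 \left(-6 - 29 \left(- 3 \left(1 - 6\right)\right) + 2 \left(- 3 \left(1 - 6\right)\right)^{2}\right) = - 31 \left(-6 - 29 \left(\left(-3\right) \left(-5\right)\right) + 2 \left(\left(-3\right) \left(-5\right)\right)^{2}\right) = - 31 \left(-6 - 435 + 2 \cdot 15^{2}\right) = - 31 \left(-6 - 435 + 2 \cdot 225\right) = - 31 \left(-6 - 435 + 450\right) = \left(-31\right) 9 = -279$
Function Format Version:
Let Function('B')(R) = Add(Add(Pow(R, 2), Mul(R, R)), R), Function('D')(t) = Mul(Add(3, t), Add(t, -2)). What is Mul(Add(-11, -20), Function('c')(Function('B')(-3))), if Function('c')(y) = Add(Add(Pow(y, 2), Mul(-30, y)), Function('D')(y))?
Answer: -279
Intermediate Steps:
Function('D')(t) = Mul(Add(-2, t), Add(3, t)) (Function('D')(t) = Mul(Add(3, t), Add(-2, t)) = Mul(Add(-2, t), Add(3, t)))
Function('B')(R) = Add(R, Mul(2, Pow(R, 2))) (Function('B')(R) = Add(Add(Pow(R, 2), Pow(R, 2)), R) = Add(Mul(2, Pow(R, 2)), R) = Add(R, Mul(2, Pow(R, 2))))
Function('c')(y) = Add(-6, Mul(-29, y), Mul(2, Pow(y, 2))) (Function('c')(y) = Add(Add(Pow(y, 2), Mul(-30, y)), Add(-6, y, Pow(y, 2))) = Add(-6, Mul(-29, y), Mul(2, Pow(y, 2))))
Mul(Add(-11, -20), Function('c')(Function('B')(-3))) = Mul(Add(-11, -20), Add(-6, Mul(-29, Mul(-3, Add(1, Mul(2, -3)))), Mul(2, Pow(Mul(-3, Add(1, Mul(2, -3))), 2)))) = Mul(-31, Add(-6, Mul(-29, Mul(-3, Add(1, -6))), Mul(2, Pow(Mul(-3, Add(1, -6)), 2)))) = Mul(-31, Add(-6, Mul(-29, Mul(-3, -5)), Mul(2, Pow(Mul(-3, -5), 2)))) = Mul(-31, Add(-6, Mul(-29, 15), Mul(2, Pow(15, 2)))) = Mul(-31, Add(-6, -435, Mul(2, 225))) = Mul(-31, Add(-6, -435, 450)) = Mul(-31, 9) = -279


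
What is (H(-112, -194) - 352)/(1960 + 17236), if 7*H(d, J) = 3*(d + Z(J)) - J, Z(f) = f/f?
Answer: -2603/134372 ≈ -0.019372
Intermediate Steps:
Z(f) = 1
H(d, J) = 3/7 - J/7 + 3*d/7 (H(d, J) = (3*(d + 1) - J)/7 = (3*(1 + d) - J)/7 = ((3 + 3*d) - J)/7 = (3 - J + 3*d)/7 = 3/7 - J/7 + 3*d/7)
(H(-112, -194) - 352)/(1960 + 17236) = ((3/7 - ⅐*(-194) + (3/7)*(-112)) - 352)/(1960 + 17236) = ((3/7 + 194/7 - 48) - 352)/19196 = (-139/7 - 352)*(1/19196) = -2603/7*1/19196 = -2603/134372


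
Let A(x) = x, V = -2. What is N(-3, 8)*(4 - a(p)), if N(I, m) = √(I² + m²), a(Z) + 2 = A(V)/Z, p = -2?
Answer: 5*√73 ≈ 42.720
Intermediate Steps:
a(Z) = -2 - 2/Z
N(-3, 8)*(4 - a(p)) = √((-3)² + 8²)*(4 - (-2 - 2/(-2))) = √(9 + 64)*(4 - (-2 - 2*(-½))) = √73*(4 - (-2 + 1)) = √73*(4 - 1*(-1)) = √73*(4 + 1) = √73*5 = 5*√73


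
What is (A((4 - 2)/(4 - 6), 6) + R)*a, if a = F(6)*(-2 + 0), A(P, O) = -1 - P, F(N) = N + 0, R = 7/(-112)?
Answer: ¾ ≈ 0.75000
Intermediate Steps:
R = -1/16 (R = 7*(-1/112) = -1/16 ≈ -0.062500)
F(N) = N
a = -12 (a = 6*(-2 + 0) = 6*(-2) = -12)
(A((4 - 2)/(4 - 6), 6) + R)*a = ((-1 - (4 - 2)/(4 - 6)) - 1/16)*(-12) = ((-1 - 2/(-2)) - 1/16)*(-12) = ((-1 - 2*(-1)/2) - 1/16)*(-12) = ((-1 - 1*(-1)) - 1/16)*(-12) = ((-1 + 1) - 1/16)*(-12) = (0 - 1/16)*(-12) = -1/16*(-12) = ¾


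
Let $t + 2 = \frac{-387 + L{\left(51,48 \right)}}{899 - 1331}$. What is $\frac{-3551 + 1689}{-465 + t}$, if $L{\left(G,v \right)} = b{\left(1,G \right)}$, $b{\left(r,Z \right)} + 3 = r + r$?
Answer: $\frac{201096}{50339} \approx 3.9948$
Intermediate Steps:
$b{\left(r,Z \right)} = -3 + 2 r$ ($b{\left(r,Z \right)} = -3 + \left(r + r\right) = -3 + 2 r$)
$L{\left(G,v \right)} = -1$ ($L{\left(G,v \right)} = -3 + 2 \cdot 1 = -3 + 2 = -1$)
$t = - \frac{119}{108}$ ($t = -2 + \frac{-387 - 1}{899 - 1331} = -2 - \frac{388}{-432} = -2 - - \frac{97}{108} = -2 + \frac{97}{108} = - \frac{119}{108} \approx -1.1019$)
$\frac{-3551 + 1689}{-465 + t} = \frac{-3551 + 1689}{-465 - \frac{119}{108}} = - \frac{1862}{- \frac{50339}{108}} = \left(-1862\right) \left(- \frac{108}{50339}\right) = \frac{201096}{50339}$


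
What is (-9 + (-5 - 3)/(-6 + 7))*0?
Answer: 0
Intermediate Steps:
(-9 + (-5 - 3)/(-6 + 7))*0 = (-9 - 8/1)*0 = (-9 - 8*1)*0 = (-9 - 8)*0 = -17*0 = 0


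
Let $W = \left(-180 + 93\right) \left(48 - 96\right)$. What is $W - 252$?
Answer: $3924$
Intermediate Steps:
$W = 4176$ ($W = \left(-87\right) \left(-48\right) = 4176$)
$W - 252 = 4176 - 252 = 3924$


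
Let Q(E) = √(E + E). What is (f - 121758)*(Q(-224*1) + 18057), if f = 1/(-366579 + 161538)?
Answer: -150266634733501/68347 - 199723056632*I*√7/205041 ≈ -2.1986e+9 - 2.5771e+6*I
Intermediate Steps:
Q(E) = √2*√E (Q(E) = √(2*E) = √2*√E)
f = -1/205041 (f = 1/(-205041) = -1/205041 ≈ -4.8771e-6)
(f - 121758)*(Q(-224*1) + 18057) = (-1/205041 - 121758)*(√2*√(-224*1) + 18057) = -24965382079*(√2*√(-224) + 18057)/205041 = -24965382079*(√2*(4*I*√14) + 18057)/205041 = -24965382079*(8*I*√7 + 18057)/205041 = -24965382079*(18057 + 8*I*√7)/205041 = -150266634733501/68347 - 199723056632*I*√7/205041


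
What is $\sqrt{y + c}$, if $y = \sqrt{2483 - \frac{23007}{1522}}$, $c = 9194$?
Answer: $\frac{\sqrt{21297753896 + 1522 \sqrt{5716813118}}}{1522} \approx 96.144$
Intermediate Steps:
$y = \frac{\sqrt{5716813118}}{1522}$ ($y = \sqrt{2483 - \frac{23007}{1522}} = \sqrt{\frac{3756119}{1522}} = \frac{\sqrt{5716813118}}{1522} \approx 49.678$)
$\sqrt{y + c} = \sqrt{\frac{\sqrt{5716813118}}{1522} + 9194} = \sqrt{9194 + \frac{\sqrt{5716813118}}{1522}}$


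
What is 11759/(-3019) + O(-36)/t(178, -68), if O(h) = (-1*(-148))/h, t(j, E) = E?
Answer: -7084805/1847628 ≈ -3.8345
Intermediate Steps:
O(h) = 148/h
11759/(-3019) + O(-36)/t(178, -68) = 11759/(-3019) + (148/(-36))/(-68) = 11759*(-1/3019) + (148*(-1/36))*(-1/68) = -11759/3019 - 37/9*(-1/68) = -11759/3019 + 37/612 = -7084805/1847628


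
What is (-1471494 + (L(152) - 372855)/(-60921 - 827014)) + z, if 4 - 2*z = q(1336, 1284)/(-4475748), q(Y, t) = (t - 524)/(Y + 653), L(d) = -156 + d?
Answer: -2907899377639262790748/1976157673613955 ≈ -1.4715e+6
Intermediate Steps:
q(Y, t) = (-524 + t)/(653 + Y)
z = 4451131481/2225565693 (z = 2 - (-524 + 1284)/(653 + 1336)/(2*(-4475748)) = 2 - 760/1989*(-1)/(2*4475748) = 2 - (1/1989)*760*(-1)/(2*4475748) = 2 - 380*(-1)/(1989*4475748) = 2 - 1/2*(-190/2225565693) = 2 + 95/2225565693 = 4451131481/2225565693 ≈ 2.0000)
(-1471494 + (L(152) - 372855)/(-60921 - 827014)) + z = (-1471494 + ((-156 + 152) - 372855)/(-60921 - 827014)) + 4451131481/2225565693 = (-1471494 + (-4 - 372855)/(-887935)) + 4451131481/2225565693 = (-1471494 - 372859*(-1/887935)) + 4451131481/2225565693 = (-1471494 + 372859/887935) + 4451131481/2225565693 = -1306590652031/887935 + 4451131481/2225565693 = -2907899377639262790748/1976157673613955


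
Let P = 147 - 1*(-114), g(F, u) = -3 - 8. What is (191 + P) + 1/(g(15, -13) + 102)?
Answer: 41133/91 ≈ 452.01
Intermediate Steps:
g(F, u) = -11
P = 261 (P = 147 + 114 = 261)
(191 + P) + 1/(g(15, -13) + 102) = (191 + 261) + 1/(-11 + 102) = 452 + 1/91 = 41133/91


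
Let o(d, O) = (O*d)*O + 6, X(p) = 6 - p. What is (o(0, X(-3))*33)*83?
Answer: 16434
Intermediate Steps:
o(d, O) = 6 + d*O**2 (o(d, O) = d*O**2 + 6 = 6 + d*O**2)
(o(0, X(-3))*33)*83 = ((6 + 0*(6 - 1*(-3))**2)*33)*83 = ((6 + 0*(6 + 3)**2)*33)*83 = ((6 + 0*9**2)*33)*83 = ((6 + 0*81)*33)*83 = ((6 + 0)*33)*83 = (6*33)*83 = 198*83 = 16434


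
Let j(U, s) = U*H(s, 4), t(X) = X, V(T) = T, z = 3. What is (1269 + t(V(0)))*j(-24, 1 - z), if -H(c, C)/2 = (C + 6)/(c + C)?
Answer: 304560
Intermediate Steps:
H(c, C) = -2*(6 + C)/(C + c) (H(c, C) = -2*(C + 6)/(c + C) = -2*(6 + C)/(C + c))
j(U, s) = -20*U/(4 + s) (j(U, s) = U*(2*(-6 - 1*4)/(4 + s)) = U*(2*(-6 - 4)/(4 + s)) = U*(2*(-10)/(4 + s)) = U*(-20/(4 + s)) = -20*U/(4 + s))
(1269 + t(V(0)))*j(-24, 1 - z) = (1269 + 0)*(-20*(-24)/(4 + (1 - 1*3))) = 1269*(-20*(-24)/(4 + (1 - 3))) = 1269*(-20*(-24)/(4 - 2)) = 1269*(-20*(-24)/2) = 1269*(-20*(-24)*1/2) = 1269*240 = 304560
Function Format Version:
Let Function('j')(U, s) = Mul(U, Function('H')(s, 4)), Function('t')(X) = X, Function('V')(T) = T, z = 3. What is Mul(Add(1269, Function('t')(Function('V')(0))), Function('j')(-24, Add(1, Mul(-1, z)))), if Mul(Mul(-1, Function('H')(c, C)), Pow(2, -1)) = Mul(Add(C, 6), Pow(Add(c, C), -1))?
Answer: 304560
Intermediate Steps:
Function('H')(c, C) = Mul(-2, Pow(Add(C, c), -1), Add(6, C)) (Function('H')(c, C) = Mul(-2, Mul(Add(C, 6), Pow(Add(c, C), -1))) = Mul(-2, Mul(Add(6, C), Pow(Add(C, c), -1))) = Mul(-2, Mul(Pow(Add(C, c), -1), Add(6, C))) = Mul(-2, Pow(Add(C, c), -1), Add(6, C)))
Function('j')(U, s) = Mul(-20, U, Pow(Add(4, s), -1)) (Function('j')(U, s) = Mul(U, Mul(2, Pow(Add(4, s), -1), Add(-6, Mul(-1, 4)))) = Mul(U, Mul(2, Pow(Add(4, s), -1), Add(-6, -4))) = Mul(U, Mul(2, Pow(Add(4, s), -1), -10)) = Mul(U, Mul(-20, Pow(Add(4, s), -1))) = Mul(-20, U, Pow(Add(4, s), -1)))
Mul(Add(1269, Function('t')(Function('V')(0))), Function('j')(-24, Add(1, Mul(-1, z)))) = Mul(Add(1269, 0), Mul(-20, -24, Pow(Add(4, Add(1, Mul(-1, 3))), -1))) = Mul(1269, Mul(-20, -24, Pow(Add(4, Add(1, -3)), -1))) = Mul(1269, Mul(-20, -24, Pow(Add(4, -2), -1))) = Mul(1269, Mul(-20, -24, Pow(2, -1))) = Mul(1269, Mul(-20, -24, Rational(1, 2))) = Mul(1269, 240) = 304560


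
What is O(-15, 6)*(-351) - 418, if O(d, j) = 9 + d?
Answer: 1688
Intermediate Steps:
O(-15, 6)*(-351) - 418 = (9 - 15)*(-351) - 418 = -6*(-351) - 418 = 2106 - 418 = 1688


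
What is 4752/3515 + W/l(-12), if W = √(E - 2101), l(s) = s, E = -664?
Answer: 4752/3515 - I*√2765/12 ≈ 1.3519 - 4.3819*I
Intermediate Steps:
W = I*√2765 (W = √(-664 - 2101) = √(-2765) = I*√2765 ≈ 52.583*I)
4752/3515 + W/l(-12) = 4752/3515 + (I*√2765)/(-12) = 4752*(1/3515) + (I*√2765)*(-1/12) = 4752/3515 - I*√2765/12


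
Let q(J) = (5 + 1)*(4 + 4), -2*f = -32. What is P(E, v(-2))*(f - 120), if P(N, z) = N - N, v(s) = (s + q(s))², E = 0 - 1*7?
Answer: 0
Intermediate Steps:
f = 16 (f = -½*(-32) = 16)
q(J) = 48 (q(J) = 6*8 = 48)
E = -7 (E = 0 - 7 = -7)
v(s) = (48 + s)² (v(s) = (s + 48)² = (48 + s)²)
P(N, z) = 0
P(E, v(-2))*(f - 120) = 0*(16 - 120) = 0*(-104) = 0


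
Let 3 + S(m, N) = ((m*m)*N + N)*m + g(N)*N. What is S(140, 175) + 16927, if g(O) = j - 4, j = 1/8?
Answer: 3841925967/8 ≈ 4.8024e+8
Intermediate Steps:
j = 1/8 ≈ 0.12500
g(O) = -31/8 (g(O) = 1/8 - 4 = -31/8)
S(m, N) = -3 - 31*N/8 + m*(N + N*m**2) (S(m, N) = -3 + (((m*m)*N + N)*m - 31*N/8) = -3 + ((m**2*N + N)*m - 31*N/8) = -3 + ((N*m**2 + N)*m - 31*N/8) = -3 + ((N + N*m**2)*m - 31*N/8) = -3 + (m*(N + N*m**2) - 31*N/8) = -3 + (-31*N/8 + m*(N + N*m**2)) = -3 - 31*N/8 + m*(N + N*m**2))
S(140, 175) + 16927 = (-3 - 31/8*175 + 175*140 + 175*140**3) + 16927 = (-3 - 5425/8 + 24500 + 175*2744000) + 16927 = (-3 - 5425/8 + 24500 + 480200000) + 16927 = 3841790551/8 + 16927 = 3841925967/8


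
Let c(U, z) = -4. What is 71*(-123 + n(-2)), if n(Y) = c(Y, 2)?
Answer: -9017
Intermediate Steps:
n(Y) = -4
71*(-123 + n(-2)) = 71*(-123 - 4) = 71*(-127) = -9017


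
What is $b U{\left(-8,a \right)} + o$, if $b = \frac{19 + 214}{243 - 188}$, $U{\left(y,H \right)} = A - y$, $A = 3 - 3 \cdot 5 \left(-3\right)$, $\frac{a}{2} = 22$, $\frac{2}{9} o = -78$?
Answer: $- \frac{6257}{55} \approx -113.76$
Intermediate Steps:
$o = -351$ ($o = \frac{9}{2} \left(-78\right) = -351$)
$a = 44$ ($a = 2 \cdot 22 = 44$)
$A = 48$ ($A = 3 - 15 \left(-3\right) = 3 - -45 = 3 + 45 = 48$)
$U{\left(y,H \right)} = 48 - y$
$b = \frac{233}{55} \approx 4.2364$
$b U{\left(-8,a \right)} + o = \frac{233 \left(48 - -8\right)}{55} - 351 = \frac{233 \left(48 + 8\right)}{55} - 351 = \frac{233}{55} \cdot 56 - 351 = \frac{13048}{55} - 351 = - \frac{6257}{55}$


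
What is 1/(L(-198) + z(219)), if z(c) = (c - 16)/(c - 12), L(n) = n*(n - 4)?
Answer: 207/8279375 ≈ 2.5002e-5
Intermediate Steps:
L(n) = n*(-4 + n)
z(c) = (-16 + c)/(-12 + c)
1/(L(-198) + z(219)) = 1/(-198*(-4 - 198) + (-16 + 219)/(-12 + 219)) = 1/(-198*(-202) + 203/207) = 1/(39996 + (1/207)*203) = 1/(39996 + 203/207) = 1/(8279375/207) = 207/8279375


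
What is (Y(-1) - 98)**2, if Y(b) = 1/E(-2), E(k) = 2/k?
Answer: 9801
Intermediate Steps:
Y(b) = -1 (Y(b) = 1/(2/(-2)) = 1/(2*(-1/2)) = 1/(-1) = -1)
(Y(-1) - 98)**2 = (-1 - 98)**2 = (-99)**2 = 9801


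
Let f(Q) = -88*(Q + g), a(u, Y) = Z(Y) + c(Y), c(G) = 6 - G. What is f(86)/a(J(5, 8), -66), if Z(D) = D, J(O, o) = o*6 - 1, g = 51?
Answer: -6028/3 ≈ -2009.3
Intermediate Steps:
J(O, o) = -1 + 6*o (J(O, o) = 6*o - 1 = -1 + 6*o)
a(u, Y) = 6 (a(u, Y) = Y + (6 - Y) = 6)
f(Q) = -4488 - 88*Q (f(Q) = -88*(Q + 51) = -88*(51 + Q) = -4488 - 88*Q)
f(86)/a(J(5, 8), -66) = (-4488 - 88*86)/6 = (-4488 - 7568)*(⅙) = -12056*⅙ = -6028/3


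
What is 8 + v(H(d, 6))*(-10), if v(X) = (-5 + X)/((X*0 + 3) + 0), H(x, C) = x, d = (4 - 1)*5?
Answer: -76/3 ≈ -25.333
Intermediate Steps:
d = 15 (d = 3*5 = 15)
v(X) = -5/3 + X/3 (v(X) = (-5 + X)/((0 + 3) + 0) = (-5 + X)/(3 + 0) = (-5 + X)/3 = (-5 + X)*(⅓) = -5/3 + X/3)
8 + v(H(d, 6))*(-10) = 8 + (-5/3 + (⅓)*15)*(-10) = 8 + (-5/3 + 5)*(-10) = 8 + (10/3)*(-10) = 8 - 100/3 = -76/3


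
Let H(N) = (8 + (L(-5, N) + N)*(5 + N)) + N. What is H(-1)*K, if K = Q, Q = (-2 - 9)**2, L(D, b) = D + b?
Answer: -2541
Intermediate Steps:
Q = 121 (Q = (-11)**2 = 121)
K = 121
H(N) = 8 + N + (-5 + 2*N)*(5 + N) (H(N) = (8 + ((-5 + N) + N)*(5 + N)) + N = (8 + (-5 + 2*N)*(5 + N)) + N = 8 + N + (-5 + 2*N)*(5 + N))
H(-1)*K = (-17 + 2*(-1)**2 + 6*(-1))*121 = (-17 + 2*1 - 6)*121 = (-17 + 2 - 6)*121 = -21*121 = -2541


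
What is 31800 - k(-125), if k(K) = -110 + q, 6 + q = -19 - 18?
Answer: 31953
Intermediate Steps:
q = -43 (q = -6 + (-19 - 18) = -6 - 37 = -43)
k(K) = -153 (k(K) = -110 - 43 = -153)
31800 - k(-125) = 31800 - 1*(-153) = 31800 + 153 = 31953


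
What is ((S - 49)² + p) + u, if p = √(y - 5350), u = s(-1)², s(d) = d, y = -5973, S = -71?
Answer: 14401 + 13*I*√67 ≈ 14401.0 + 106.41*I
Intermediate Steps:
u = 1 (u = (-1)² = 1)
p = 13*I*√67 (p = √(-5973 - 5350) = √(-11323) = 13*I*√67 ≈ 106.41*I)
((S - 49)² + p) + u = ((-71 - 49)² + 13*I*√67) + 1 = ((-120)² + 13*I*√67) + 1 = (14400 + 13*I*√67) + 1 = 14401 + 13*I*√67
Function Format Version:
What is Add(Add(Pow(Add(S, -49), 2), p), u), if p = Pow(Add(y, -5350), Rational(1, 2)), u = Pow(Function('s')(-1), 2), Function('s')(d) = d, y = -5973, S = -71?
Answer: Add(14401, Mul(13, I, Pow(67, Rational(1, 2)))) ≈ Add(14401., Mul(106.41, I))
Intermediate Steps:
u = 1 (u = Pow(-1, 2) = 1)
p = Mul(13, I, Pow(67, Rational(1, 2))) (p = Pow(Add(-5973, -5350), Rational(1, 2)) = Pow(-11323, Rational(1, 2)) = Mul(13, I, Pow(67, Rational(1, 2))) ≈ Mul(106.41, I))
Add(Add(Pow(Add(S, -49), 2), p), u) = Add(Add(Pow(Add(-71, -49), 2), Mul(13, I, Pow(67, Rational(1, 2)))), 1) = Add(Add(Pow(-120, 2), Mul(13, I, Pow(67, Rational(1, 2)))), 1) = Add(Add(14400, Mul(13, I, Pow(67, Rational(1, 2)))), 1) = Add(14401, Mul(13, I, Pow(67, Rational(1, 2))))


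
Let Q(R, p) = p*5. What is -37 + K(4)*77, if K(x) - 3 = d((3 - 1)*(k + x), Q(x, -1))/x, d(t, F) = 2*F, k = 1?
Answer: 3/2 ≈ 1.5000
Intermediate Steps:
Q(R, p) = 5*p
K(x) = 3 - 10/x (K(x) = 3 + (2*(5*(-1)))/x = 3 + (2*(-5))/x = 3 - 10/x)
-37 + K(4)*77 = -37 + (3 - 10/4)*77 = -37 + (3 - 10*¼)*77 = -37 + (3 - 5/2)*77 = -37 + (½)*77 = -37 + 77/2 = 3/2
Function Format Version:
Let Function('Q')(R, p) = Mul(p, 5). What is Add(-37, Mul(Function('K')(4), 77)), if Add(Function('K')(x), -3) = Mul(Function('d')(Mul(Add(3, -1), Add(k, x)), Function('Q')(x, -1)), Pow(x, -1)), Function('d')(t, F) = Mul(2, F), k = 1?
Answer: Rational(3, 2) ≈ 1.5000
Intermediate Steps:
Function('Q')(R, p) = Mul(5, p)
Function('K')(x) = Add(3, Mul(-10, Pow(x, -1))) (Function('K')(x) = Add(3, Mul(Mul(2, Mul(5, -1)), Pow(x, -1))) = Add(3, Mul(Mul(2, -5), Pow(x, -1))) = Add(3, Mul(-10, Pow(x, -1))))
Add(-37, Mul(Function('K')(4), 77)) = Add(-37, Mul(Add(3, Mul(-10, Pow(4, -1))), 77)) = Add(-37, Mul(Add(3, Mul(-10, Rational(1, 4))), 77)) = Add(-37, Mul(Add(3, Rational(-5, 2)), 77)) = Add(-37, Mul(Rational(1, 2), 77)) = Add(-37, Rational(77, 2)) = Rational(3, 2)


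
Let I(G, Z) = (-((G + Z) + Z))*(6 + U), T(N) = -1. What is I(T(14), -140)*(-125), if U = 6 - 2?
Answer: -351250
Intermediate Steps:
U = 4
I(G, Z) = -20*Z - 10*G (I(G, Z) = (-((G + Z) + Z))*(6 + 4) = -(G + 2*Z)*10 = (-G - 2*Z)*10 = -20*Z - 10*G)
I(T(14), -140)*(-125) = (-20*(-140) - 10*(-1))*(-125) = (2800 + 10)*(-125) = 2810*(-125) = -351250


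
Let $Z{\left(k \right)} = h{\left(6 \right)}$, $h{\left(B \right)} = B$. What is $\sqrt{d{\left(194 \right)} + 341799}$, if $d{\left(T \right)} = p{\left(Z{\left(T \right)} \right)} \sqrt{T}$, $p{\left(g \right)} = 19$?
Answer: $\sqrt{341799 + 19 \sqrt{194}} \approx 584.86$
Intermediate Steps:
$Z{\left(k \right)} = 6$
$d{\left(T \right)} = 19 \sqrt{T}$
$\sqrt{d{\left(194 \right)} + 341799} = \sqrt{19 \sqrt{194} + 341799} = \sqrt{341799 + 19 \sqrt{194}}$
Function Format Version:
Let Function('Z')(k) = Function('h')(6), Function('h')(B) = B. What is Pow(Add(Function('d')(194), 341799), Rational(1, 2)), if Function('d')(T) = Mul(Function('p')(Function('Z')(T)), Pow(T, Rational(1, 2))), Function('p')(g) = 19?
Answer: Pow(Add(341799, Mul(19, Pow(194, Rational(1, 2)))), Rational(1, 2)) ≈ 584.86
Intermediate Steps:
Function('Z')(k) = 6
Function('d')(T) = Mul(19, Pow(T, Rational(1, 2)))
Pow(Add(Function('d')(194), 341799), Rational(1, 2)) = Pow(Add(Mul(19, Pow(194, Rational(1, 2))), 341799), Rational(1, 2)) = Pow(Add(341799, Mul(19, Pow(194, Rational(1, 2)))), Rational(1, 2))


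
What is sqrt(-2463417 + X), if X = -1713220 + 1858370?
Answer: I*sqrt(2318267) ≈ 1522.6*I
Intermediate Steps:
X = 145150
sqrt(-2463417 + X) = sqrt(-2463417 + 145150) = sqrt(-2318267) = I*sqrt(2318267)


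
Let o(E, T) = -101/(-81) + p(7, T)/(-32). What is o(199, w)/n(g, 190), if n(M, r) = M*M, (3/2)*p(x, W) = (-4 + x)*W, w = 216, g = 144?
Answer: -1985/3359232 ≈ -0.00059091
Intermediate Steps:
p(x, W) = 2*W*(-4 + x)/3 (p(x, W) = 2*((-4 + x)*W)/3 = 2*(W*(-4 + x))/3 = 2*W*(-4 + x)/3)
n(M, r) = M**2
o(E, T) = 101/81 - T/16 (o(E, T) = -101/(-81) + (2*T*(-4 + 7)/3)/(-32) = -101*(-1/81) + ((2/3)*T*3)*(-1/32) = 101/81 + (2*T)*(-1/32) = 101/81 - T/16)
o(199, w)/n(g, 190) = (101/81 - 1/16*216)/(144**2) = (101/81 - 27/2)/20736 = -1985/162*1/20736 = -1985/3359232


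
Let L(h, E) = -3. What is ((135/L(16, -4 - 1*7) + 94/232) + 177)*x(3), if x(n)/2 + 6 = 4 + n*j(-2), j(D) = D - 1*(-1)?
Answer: -76795/58 ≈ -1324.1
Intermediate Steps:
j(D) = 1 + D (j(D) = D + 1 = 1 + D)
x(n) = -4 - 2*n (x(n) = -12 + 2*(4 + n*(1 - 2)) = -12 + 2*(4 + n*(-1)) = -12 + 2*(4 - n) = -12 + (8 - 2*n) = -4 - 2*n)
((135/L(16, -4 - 1*7) + 94/232) + 177)*x(3) = ((135/(-3) + 94/232) + 177)*(-4 - 2*3) = ((135*(-1/3) + 94*(1/232)) + 177)*(-4 - 6) = ((-45 + 47/116) + 177)*(-10) = (-5173/116 + 177)*(-10) = (15359/116)*(-10) = -76795/58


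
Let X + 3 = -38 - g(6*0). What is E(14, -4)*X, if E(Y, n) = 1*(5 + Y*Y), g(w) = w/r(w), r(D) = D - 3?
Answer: -8241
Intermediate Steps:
r(D) = -3 + D
g(w) = w/(-3 + w)
X = -41 (X = -3 + (-38 - 6*0/(-3 + 6*0)) = -3 + (-38 - 0/(-3 + 0)) = -3 + (-38 - 0/(-3)) = -3 + (-38 - 0*(-1)/3) = -3 + (-38 - 1*0) = -3 + (-38 + 0) = -3 - 38 = -41)
E(Y, n) = 5 + Y**2 (E(Y, n) = 1*(5 + Y**2) = 5 + Y**2)
E(14, -4)*X = (5 + 14**2)*(-41) = (5 + 196)*(-41) = 201*(-41) = -8241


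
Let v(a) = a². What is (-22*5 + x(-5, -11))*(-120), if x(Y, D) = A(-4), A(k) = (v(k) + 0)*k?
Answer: 20880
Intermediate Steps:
A(k) = k³ (A(k) = (k² + 0)*k = k²*k = k³)
x(Y, D) = -64 (x(Y, D) = (-4)³ = -64)
(-22*5 + x(-5, -11))*(-120) = (-22*5 - 64)*(-120) = (-110 - 64)*(-120) = -174*(-120) = 20880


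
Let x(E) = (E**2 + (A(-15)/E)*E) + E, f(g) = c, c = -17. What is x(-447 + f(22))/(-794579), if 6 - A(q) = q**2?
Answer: -214613/794579 ≈ -0.27010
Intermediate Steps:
A(q) = 6 - q**2
f(g) = -17
x(E) = -219 + E + E**2 (x(E) = (E**2 + ((6 - 1*(-15)**2)/E)*E) + E = (E**2 + ((6 - 1*225)/E)*E) + E = (E**2 + ((6 - 225)/E)*E) + E = (E**2 + (-219/E)*E) + E = (E**2 - 219) + E = (-219 + E**2) + E = -219 + E + E**2)
x(-447 + f(22))/(-794579) = (-219 + (-447 - 17) + (-447 - 17)**2)/(-794579) = (-219 - 464 + (-464)**2)*(-1/794579) = (-219 - 464 + 215296)*(-1/794579) = 214613*(-1/794579) = -214613/794579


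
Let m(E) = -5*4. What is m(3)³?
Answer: -8000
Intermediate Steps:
m(E) = -20
m(3)³ = (-20)³ = -8000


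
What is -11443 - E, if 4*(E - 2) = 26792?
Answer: -18143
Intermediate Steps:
E = 6700 (E = 2 + (¼)*26792 = 2 + 6698 = 6700)
-11443 - E = -11443 - 1*6700 = -11443 - 6700 = -18143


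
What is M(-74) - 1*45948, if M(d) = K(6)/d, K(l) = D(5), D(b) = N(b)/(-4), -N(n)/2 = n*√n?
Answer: -45948 - 5*√5/148 ≈ -45948.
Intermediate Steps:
N(n) = -2*n^(3/2) (N(n) = -2*n*√n = -2*n^(3/2))
D(b) = b^(3/2)/2 (D(b) = -2*b^(3/2)/(-4) = -2*b^(3/2)*(-¼) = b^(3/2)/2)
K(l) = 5*√5/2 (K(l) = 5^(3/2)/2 = (5*√5)/2 = 5*√5/2)
M(d) = 5*√5/(2*d) (M(d) = (5*√5/2)/d = 5*√5/(2*d))
M(-74) - 1*45948 = (5/2)*√5/(-74) - 1*45948 = (5/2)*√5*(-1/74) - 45948 = -5*√5/148 - 45948 = -45948 - 5*√5/148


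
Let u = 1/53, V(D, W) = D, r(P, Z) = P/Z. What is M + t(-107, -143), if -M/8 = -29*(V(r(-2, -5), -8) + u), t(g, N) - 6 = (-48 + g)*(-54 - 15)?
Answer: 2861517/265 ≈ 10798.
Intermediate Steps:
t(g, N) = 3318 - 69*g (t(g, N) = 6 + (-48 + g)*(-54 - 15) = 6 + (-48 + g)*(-69) = 6 + (3312 - 69*g) = 3318 - 69*g)
u = 1/53 ≈ 0.018868
M = 25752/265 (M = -(-232)*(-2/(-5) + 1/53) = -(-232)*(-2*(-1/5) + 1/53) = -(-232)*(2/5 + 1/53) = -(-232)*111/265 = -8*(-3219/265) = 25752/265 ≈ 97.177)
M + t(-107, -143) = 25752/265 + (3318 - 69*(-107)) = 25752/265 + (3318 + 7383) = 25752/265 + 10701 = 2861517/265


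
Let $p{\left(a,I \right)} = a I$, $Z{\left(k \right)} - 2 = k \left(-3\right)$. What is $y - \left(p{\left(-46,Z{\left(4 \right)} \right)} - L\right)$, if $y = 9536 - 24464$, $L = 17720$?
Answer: $2332$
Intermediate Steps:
$Z{\left(k \right)} = 2 - 3 k$ ($Z{\left(k \right)} = 2 + k \left(-3\right) = 2 - 3 k$)
$p{\left(a,I \right)} = I a$
$y = -14928$ ($y = 9536 - 24464 = -14928$)
$y - \left(p{\left(-46,Z{\left(4 \right)} \right)} - L\right) = -14928 - \left(\left(2 - 12\right) \left(-46\right) - 17720\right) = -14928 - \left(\left(-10\right) \left(-46\right) - 17720\right) = -14928 - \left(460 - 17720\right) = -14928 - -17260 = -14928 + 17260 = 2332$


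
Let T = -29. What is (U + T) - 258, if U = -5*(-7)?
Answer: -252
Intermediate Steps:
U = 35
(U + T) - 258 = (35 - 29) - 258 = 6 - 258 = -252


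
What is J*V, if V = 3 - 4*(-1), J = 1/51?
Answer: 7/51 ≈ 0.13725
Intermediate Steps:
J = 1/51 ≈ 0.019608
V = 7 (V = 3 + 4 = 7)
J*V = (1/51)*7 = 7/51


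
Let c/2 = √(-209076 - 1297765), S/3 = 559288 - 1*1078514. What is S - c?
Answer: -1557678 - 2*I*√1506841 ≈ -1.5577e+6 - 2455.1*I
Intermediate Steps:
S = -1557678 (S = 3*(559288 - 1*1078514) = 3*(559288 - 1078514) = 3*(-519226) = -1557678)
c = 2*I*√1506841 (c = 2*√(-209076 - 1297765) = 2*√(-1506841) = 2*(I*√1506841) = 2*I*√1506841 ≈ 2455.1*I)
S - c = -1557678 - 2*I*√1506841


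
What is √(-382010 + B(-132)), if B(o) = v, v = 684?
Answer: I*√381326 ≈ 617.52*I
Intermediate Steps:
B(o) = 684
√(-382010 + B(-132)) = √(-382010 + 684) = √(-381326) = I*√381326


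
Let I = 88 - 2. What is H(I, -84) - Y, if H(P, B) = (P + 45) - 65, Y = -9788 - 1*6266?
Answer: 16120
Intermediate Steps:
I = 86
Y = -16054 (Y = -9788 - 6266 = -16054)
H(P, B) = -20 + P (H(P, B) = (45 + P) - 65 = -20 + P)
H(I, -84) - Y = (-20 + 86) - 1*(-16054) = 66 + 16054 = 16120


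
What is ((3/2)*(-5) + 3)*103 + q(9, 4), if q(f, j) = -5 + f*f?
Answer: -775/2 ≈ -387.50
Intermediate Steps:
q(f, j) = -5 + f²
((3/2)*(-5) + 3)*103 + q(9, 4) = ((3/2)*(-5) + 3)*103 + (-5 + 9²) = ((3*(½))*(-5) + 3)*103 + (-5 + 81) = ((3/2)*(-5) + 3)*103 + 76 = (-15/2 + 3)*103 + 76 = -9/2*103 + 76 = -927/2 + 76 = -775/2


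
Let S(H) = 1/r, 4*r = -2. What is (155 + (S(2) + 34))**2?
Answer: 34969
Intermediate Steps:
r = -1/2 (r = (1/4)*(-2) = -1/2 ≈ -0.50000)
S(H) = -2 (S(H) = 1/(-1/2) = -2)
(155 + (S(2) + 34))**2 = (155 + (-2 + 34))**2 = (155 + 32)**2 = 187**2 = 34969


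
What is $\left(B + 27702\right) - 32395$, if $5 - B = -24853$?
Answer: $20165$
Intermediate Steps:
$B = 24858$ ($B = 5 - -24853 = 5 + 24853 = 24858$)
$\left(B + 27702\right) - 32395 = \left(24858 + 27702\right) - 32395 = 52560 - 32395 = 20165$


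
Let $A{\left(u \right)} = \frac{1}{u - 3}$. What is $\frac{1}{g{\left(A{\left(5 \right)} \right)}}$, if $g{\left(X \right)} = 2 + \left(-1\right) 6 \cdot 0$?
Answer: $\frac{1}{2} \approx 0.5$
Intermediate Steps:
$A{\left(u \right)} = \frac{1}{-3 + u}$
$g{\left(X \right)} = 2$ ($g{\left(X \right)} = 2 - 0 = 2 + 0 = 2$)
$\frac{1}{g{\left(A{\left(5 \right)} \right)}} = \frac{1}{2}$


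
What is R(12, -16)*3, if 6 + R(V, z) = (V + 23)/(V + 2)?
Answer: -21/2 ≈ -10.500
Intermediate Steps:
R(V, z) = -6 + (23 + V)/(2 + V) (R(V, z) = -6 + (V + 23)/(V + 2) = -6 + (23 + V)/(2 + V))
R(12, -16)*3 = ((11 - 5*12)/(2 + 12))*3 = ((11 - 60)/14)*3 = ((1/14)*(-49))*3 = -7/2*3 = -21/2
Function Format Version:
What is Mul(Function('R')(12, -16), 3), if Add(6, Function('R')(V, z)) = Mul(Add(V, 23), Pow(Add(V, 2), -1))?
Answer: Rational(-21, 2) ≈ -10.500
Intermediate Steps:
Function('R')(V, z) = Add(-6, Mul(Pow(Add(2, V), -1), Add(23, V))) (Function('R')(V, z) = Add(-6, Mul(Add(V, 23), Pow(Add(V, 2), -1))) = Add(-6, Mul(Add(23, V), Pow(Add(2, V), -1))) = Add(-6, Mul(Pow(Add(2, V), -1), Add(23, V))))
Mul(Function('R')(12, -16), 3) = Mul(Mul(Pow(Add(2, 12), -1), Add(11, Mul(-5, 12))), 3) = Mul(Mul(Pow(14, -1), Add(11, -60)), 3) = Mul(Mul(Rational(1, 14), -49), 3) = Mul(Rational(-7, 2), 3) = Rational(-21, 2)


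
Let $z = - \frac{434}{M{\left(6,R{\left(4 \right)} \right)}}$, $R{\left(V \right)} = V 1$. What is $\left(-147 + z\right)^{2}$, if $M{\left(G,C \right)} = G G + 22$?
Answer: $\frac{20070400}{841} \approx 23865.0$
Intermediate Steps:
$R{\left(V \right)} = V$
$M{\left(G,C \right)} = 22 + G^{2}$ ($M{\left(G,C \right)} = G^{2} + 22 = 22 + G^{2}$)
$z = - \frac{217}{29}$ ($z = - \frac{434}{22 + 6^{2}} = - \frac{434}{22 + 36} = - \frac{434}{58} = \left(-434\right) \frac{1}{58} = - \frac{217}{29} \approx -7.4828$)
$\left(-147 + z\right)^{2} = \left(-147 - \frac{217}{29}\right)^{2} = \left(- \frac{4480}{29}\right)^{2} = \frac{20070400}{841}$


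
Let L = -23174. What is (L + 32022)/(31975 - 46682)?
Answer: -1264/2101 ≈ -0.60162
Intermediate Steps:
(L + 32022)/(31975 - 46682) = (-23174 + 32022)/(31975 - 46682) = 8848/(-14707) = 8848*(-1/14707) = -1264/2101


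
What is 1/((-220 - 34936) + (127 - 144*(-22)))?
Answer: -1/31861 ≈ -3.1386e-5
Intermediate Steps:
1/((-220 - 34936) + (127 - 144*(-22))) = 1/(-35156 + (127 + 3168)) = 1/(-35156 + 3295) = 1/(-31861) = -1/31861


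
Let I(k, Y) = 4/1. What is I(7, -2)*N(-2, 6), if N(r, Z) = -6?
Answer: -24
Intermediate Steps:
I(k, Y) = 4 (I(k, Y) = 4*1 = 4)
I(7, -2)*N(-2, 6) = 4*(-6) = -24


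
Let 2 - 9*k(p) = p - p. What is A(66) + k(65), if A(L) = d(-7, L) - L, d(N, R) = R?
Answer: 2/9 ≈ 0.22222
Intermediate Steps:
k(p) = 2/9 (k(p) = 2/9 - (p - p)/9 = 2/9 - ⅑*0 = 2/9 + 0 = 2/9)
A(L) = 0 (A(L) = L - L = 0)
A(66) + k(65) = 0 + 2/9 = 2/9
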